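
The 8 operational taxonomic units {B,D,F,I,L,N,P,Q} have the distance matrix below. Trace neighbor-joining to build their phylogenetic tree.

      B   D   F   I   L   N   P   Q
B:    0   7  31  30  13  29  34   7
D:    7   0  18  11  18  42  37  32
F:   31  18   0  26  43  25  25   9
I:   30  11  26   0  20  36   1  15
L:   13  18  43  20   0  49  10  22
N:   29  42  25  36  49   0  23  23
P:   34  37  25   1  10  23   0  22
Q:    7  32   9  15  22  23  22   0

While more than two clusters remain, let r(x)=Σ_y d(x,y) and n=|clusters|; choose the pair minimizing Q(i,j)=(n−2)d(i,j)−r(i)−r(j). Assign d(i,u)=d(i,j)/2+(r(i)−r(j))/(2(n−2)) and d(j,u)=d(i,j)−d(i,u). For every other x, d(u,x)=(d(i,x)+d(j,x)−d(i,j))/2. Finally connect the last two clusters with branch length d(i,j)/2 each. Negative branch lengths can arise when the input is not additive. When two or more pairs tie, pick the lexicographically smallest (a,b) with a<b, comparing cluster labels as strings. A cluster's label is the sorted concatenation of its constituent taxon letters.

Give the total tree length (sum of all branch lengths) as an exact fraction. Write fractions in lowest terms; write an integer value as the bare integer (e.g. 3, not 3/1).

139/2

iteration 1: select I,P (d=1, Q=-285); attach at lengths (-7/12, 19/12); label the merged cluster IP
  updated: d(B,IP)=63/2, d(D,IP)=47/2, d(F,IP)=25, d(IP,L)=29/2, d(IP,N)=29, d(IP,Q)=18
iteration 2: select IP,L (d=29/2, Q=-457/2); attach at lengths (109/20, 181/20); label the merged cluster ILP
  updated: d(B,ILP)=15, d(D,ILP)=27/2, d(F,ILP)=107/4, d(ILP,N)=127/4, d(ILP,Q)=51/4
iteration 3: select B,D (d=7, Q=-347/2); attach at lengths (9/16, 103/16); label the merged cluster BD
  updated: d(BD,F)=21, d(BD,ILP)=43/4, d(BD,N)=32, d(BD,Q)=16
iteration 4: select BD,ILP (d=43/4, Q=-259/2); attach at lengths (5, 23/4); label the merged cluster BDILP
  updated: d(BDILP,F)=37/2, d(BDILP,N)=53/2, d(BDILP,Q)=9
iteration 5: select BDILP,Q (d=9, Q=-77); attach at lengths (31/4, 5/4); label the merged cluster BDILPQ
  updated: d(BDILPQ,F)=37/4, d(BDILPQ,N)=81/4
iteration 6: select BDILPQ,F (d=37/4, Q=-109/2); attach at lengths (9/4, 7); label the merged cluster BDFILPQ
  updated: d(BDFILPQ,N)=18
iteration 7: select BDFILPQ,N (d=18); attach at lengths (9, 9); label the merged cluster BDFILNPQ
final tree: (((((B:9/16,D:103/16):5,((I:-7/12,P:19/12):109/20,L:181/20):23/4):31/4,Q:5/4):9/4,F:7):9,N:9)
total length: 139/2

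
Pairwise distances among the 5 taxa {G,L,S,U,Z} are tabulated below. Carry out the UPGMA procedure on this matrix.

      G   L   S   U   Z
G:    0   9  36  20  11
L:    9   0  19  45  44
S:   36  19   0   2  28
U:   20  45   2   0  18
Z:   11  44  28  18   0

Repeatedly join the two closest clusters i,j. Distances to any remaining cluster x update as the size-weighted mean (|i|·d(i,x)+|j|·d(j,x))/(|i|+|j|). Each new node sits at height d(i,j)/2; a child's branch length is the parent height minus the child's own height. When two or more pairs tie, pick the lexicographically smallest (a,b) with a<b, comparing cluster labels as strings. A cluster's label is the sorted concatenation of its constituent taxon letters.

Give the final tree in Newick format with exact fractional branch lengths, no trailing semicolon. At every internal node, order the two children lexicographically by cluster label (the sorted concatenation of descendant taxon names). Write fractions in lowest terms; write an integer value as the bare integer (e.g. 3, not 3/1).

((G:9/2,L:9/2):121/12,((S:1,U:1):21/2,Z:23/2):37/12)

iteration 1: select S,U (d=2); attach at lengths (1, 1); label the merged cluster SU
  updated: d(G,SU)=28, d(L,SU)=32, d(SU,Z)=23
iteration 2: select G,L (d=9); attach at lengths (9/2, 9/2); label the merged cluster GL
  updated: d(GL,SU)=30, d(GL,Z)=55/2
iteration 3: select SU,Z (d=23); attach at lengths (21/2, 23/2); label the merged cluster SUZ
  updated: d(GL,SUZ)=175/6
iteration 4: select GL,SUZ (d=175/6); attach at lengths (121/12, 37/12); label the merged cluster GLSUZ
final tree: ((G:9/2,L:9/2):121/12,((S:1,U:1):21/2,Z:23/2):37/12)
total length: 277/6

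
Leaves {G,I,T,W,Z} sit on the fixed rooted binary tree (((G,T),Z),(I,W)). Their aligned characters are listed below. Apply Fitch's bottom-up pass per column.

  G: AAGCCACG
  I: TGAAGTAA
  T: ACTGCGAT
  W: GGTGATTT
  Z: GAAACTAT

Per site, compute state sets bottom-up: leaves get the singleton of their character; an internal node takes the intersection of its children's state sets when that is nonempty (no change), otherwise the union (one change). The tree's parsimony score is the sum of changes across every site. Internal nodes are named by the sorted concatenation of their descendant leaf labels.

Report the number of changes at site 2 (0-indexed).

3

GT@0: {A} ∩ {A} = {A} (intersection, +0)
GTZ@0: {A} ∪ {G} = {A,G} (union, +1)
IW@0: {T} ∪ {G} = {G,T} (union, +1)
GITWZ@0: {A,G} ∩ {G,T} = {G} (intersection, +0)
GT@1: {A} ∪ {C} = {A,C} (union, +1)
GTZ@1: {A,C} ∩ {A} = {A} (intersection, +0)
IW@1: {G} ∩ {G} = {G} (intersection, +0)
GITWZ@1: {A} ∪ {G} = {A,G} (union, +1)
GT@2: {G} ∪ {T} = {G,T} (union, +1)
GTZ@2: {G,T} ∪ {A} = {A,G,T} (union, +1)
IW@2: {A} ∪ {T} = {A,T} (union, +1)
GITWZ@2: {A,G,T} ∩ {A,T} = {A,T} (intersection, +0)
GT@3: {C} ∪ {G} = {C,G} (union, +1)
GTZ@3: {C,G} ∪ {A} = {A,C,G} (union, +1)
IW@3: {A} ∪ {G} = {A,G} (union, +1)
GITWZ@3: {A,C,G} ∩ {A,G} = {A,G} (intersection, +0)
GT@4: {C} ∩ {C} = {C} (intersection, +0)
GTZ@4: {C} ∩ {C} = {C} (intersection, +0)
IW@4: {G} ∪ {A} = {A,G} (union, +1)
GITWZ@4: {C} ∪ {A,G} = {A,C,G} (union, +1)
GT@5: {A} ∪ {G} = {A,G} (union, +1)
GTZ@5: {A,G} ∪ {T} = {A,G,T} (union, +1)
IW@5: {T} ∩ {T} = {T} (intersection, +0)
GITWZ@5: {A,G,T} ∩ {T} = {T} (intersection, +0)
GT@6: {C} ∪ {A} = {A,C} (union, +1)
GTZ@6: {A,C} ∩ {A} = {A} (intersection, +0)
IW@6: {A} ∪ {T} = {A,T} (union, +1)
GITWZ@6: {A} ∩ {A,T} = {A} (intersection, +0)
GT@7: {G} ∪ {T} = {G,T} (union, +1)
GTZ@7: {G,T} ∩ {T} = {T} (intersection, +0)
IW@7: {A} ∪ {T} = {A,T} (union, +1)
GITWZ@7: {T} ∩ {A,T} = {T} (intersection, +0)
per-site changes: [2, 2, 3, 3, 2, 2, 2, 2]; total = 18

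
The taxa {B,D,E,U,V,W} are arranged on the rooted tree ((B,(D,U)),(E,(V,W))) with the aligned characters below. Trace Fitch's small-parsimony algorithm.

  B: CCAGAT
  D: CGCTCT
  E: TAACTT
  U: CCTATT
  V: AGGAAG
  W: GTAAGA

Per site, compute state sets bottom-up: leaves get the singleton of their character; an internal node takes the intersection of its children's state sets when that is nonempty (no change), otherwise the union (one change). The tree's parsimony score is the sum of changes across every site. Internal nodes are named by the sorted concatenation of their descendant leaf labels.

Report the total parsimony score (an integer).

site 0, node DU: D={C} ∩ U={C} → {C} (+0)
site 0, node BDU: B={C} ∩ DU={C} → {C} (+0)
site 0, node VW: V={A} ∪ W={G} → {A,G} (+1)
site 0, node EVW: E={T} ∪ VW={A,G} → {A,G,T} (+1)
site 0, node BDEUVW: BDU={C} ∪ EVW={A,G,T} → {A,C,G,T} (+1)
site 1, node DU: D={G} ∪ U={C} → {C,G} (+1)
site 1, node BDU: B={C} ∩ DU={C,G} → {C} (+0)
site 1, node VW: V={G} ∪ W={T} → {G,T} (+1)
site 1, node EVW: E={A} ∪ VW={G,T} → {A,G,T} (+1)
site 1, node BDEUVW: BDU={C} ∪ EVW={A,G,T} → {A,C,G,T} (+1)
site 2, node DU: D={C} ∪ U={T} → {C,T} (+1)
site 2, node BDU: B={A} ∪ DU={C,T} → {A,C,T} (+1)
site 2, node VW: V={G} ∪ W={A} → {A,G} (+1)
site 2, node EVW: E={A} ∩ VW={A,G} → {A} (+0)
site 2, node BDEUVW: BDU={A,C,T} ∩ EVW={A} → {A} (+0)
site 3, node DU: D={T} ∪ U={A} → {A,T} (+1)
site 3, node BDU: B={G} ∪ DU={A,T} → {A,G,T} (+1)
site 3, node VW: V={A} ∩ W={A} → {A} (+0)
site 3, node EVW: E={C} ∪ VW={A} → {A,C} (+1)
site 3, node BDEUVW: BDU={A,G,T} ∩ EVW={A,C} → {A} (+0)
site 4, node DU: D={C} ∪ U={T} → {C,T} (+1)
site 4, node BDU: B={A} ∪ DU={C,T} → {A,C,T} (+1)
site 4, node VW: V={A} ∪ W={G} → {A,G} (+1)
site 4, node EVW: E={T} ∪ VW={A,G} → {A,G,T} (+1)
site 4, node BDEUVW: BDU={A,C,T} ∩ EVW={A,G,T} → {A,T} (+0)
site 5, node DU: D={T} ∩ U={T} → {T} (+0)
site 5, node BDU: B={T} ∩ DU={T} → {T} (+0)
site 5, node VW: V={G} ∪ W={A} → {A,G} (+1)
site 5, node EVW: E={T} ∪ VW={A,G} → {A,G,T} (+1)
site 5, node BDEUVW: BDU={T} ∩ EVW={A,G,T} → {T} (+0)
per-site changes: [3, 4, 3, 3, 4, 2]; total = 19

19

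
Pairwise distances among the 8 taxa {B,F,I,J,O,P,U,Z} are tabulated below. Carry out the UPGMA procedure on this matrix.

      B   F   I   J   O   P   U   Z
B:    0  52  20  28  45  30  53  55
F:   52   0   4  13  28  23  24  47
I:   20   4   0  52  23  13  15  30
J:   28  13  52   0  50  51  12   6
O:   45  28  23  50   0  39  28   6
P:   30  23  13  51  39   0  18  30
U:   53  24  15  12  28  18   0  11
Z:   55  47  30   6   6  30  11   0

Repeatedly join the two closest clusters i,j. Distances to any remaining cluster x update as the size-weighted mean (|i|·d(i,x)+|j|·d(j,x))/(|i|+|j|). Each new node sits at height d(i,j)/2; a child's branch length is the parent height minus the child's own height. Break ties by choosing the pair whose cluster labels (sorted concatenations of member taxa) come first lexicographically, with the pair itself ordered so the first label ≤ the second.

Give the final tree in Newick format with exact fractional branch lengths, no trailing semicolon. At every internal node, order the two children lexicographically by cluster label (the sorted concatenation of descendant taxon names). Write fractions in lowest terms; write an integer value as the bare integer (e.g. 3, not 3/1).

step 1: merge (F,I) at d=4; branch lengths F→2, I→2; new cluster FI
  updated: d(B,FI)=36, d(FI,J)=65/2, d(FI,O)=51/2, d(FI,P)=18, d(FI,U)=39/2, d(FI,Z)=77/2
step 2: merge (J,Z) at d=6; branch lengths J→3, Z→3; new cluster JZ
  updated: d(B,JZ)=83/2, d(FI,JZ)=71/2, d(JZ,O)=28, d(JZ,P)=81/2, d(JZ,U)=23/2
step 3: merge (JZ,U) at d=23/2; branch lengths JZ→11/4, U→23/4; new cluster JUZ
  updated: d(B,JUZ)=136/3, d(FI,JUZ)=181/6, d(JUZ,O)=28, d(JUZ,P)=33
step 4: merge (FI,P) at d=18; branch lengths FI→7, P→9; new cluster FIP
  updated: d(B,FIP)=34, d(FIP,JUZ)=280/9, d(FIP,O)=30
step 5: merge (JUZ,O) at d=28; branch lengths JUZ→33/4, O→14; new cluster JOUZ
  updated: d(B,JOUZ)=181/4, d(FIP,JOUZ)=185/6
step 6: merge (FIP,JOUZ) at d=185/6; branch lengths FIP→77/12, JOUZ→17/12; new cluster FIJOPUZ
  updated: d(B,FIJOPUZ)=283/7
step 7: merge (B,FIJOPUZ) at d=283/7; branch lengths B→283/14, FIJOPUZ→403/84; new cluster BFIJOPUZ
final tree: (B:283/14,(((F:2,I:2):7,P:9):77/12,(((J:3,Z:3):11/4,U:23/4):33/4,O:14):17/12):403/84)
total length: 3763/42

(B:283/14,(((F:2,I:2):7,P:9):77/12,(((J:3,Z:3):11/4,U:23/4):33/4,O:14):17/12):403/84)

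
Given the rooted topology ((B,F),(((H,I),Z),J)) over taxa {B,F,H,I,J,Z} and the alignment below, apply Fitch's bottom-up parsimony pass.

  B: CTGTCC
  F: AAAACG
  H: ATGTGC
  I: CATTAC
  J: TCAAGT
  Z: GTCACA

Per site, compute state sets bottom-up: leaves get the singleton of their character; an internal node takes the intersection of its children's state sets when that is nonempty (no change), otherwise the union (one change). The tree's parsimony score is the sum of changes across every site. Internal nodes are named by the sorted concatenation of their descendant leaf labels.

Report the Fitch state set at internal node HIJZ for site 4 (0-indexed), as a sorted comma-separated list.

G

site 0, node BF: B={C} ∪ F={A} → {A,C} (+1)
site 0, node HI: H={A} ∪ I={C} → {A,C} (+1)
site 0, node HIZ: HI={A,C} ∪ Z={G} → {A,C,G} (+1)
site 0, node HIJZ: HIZ={A,C,G} ∪ J={T} → {A,C,G,T} (+1)
site 0, node BFHIJZ: BF={A,C} ∩ HIJZ={A,C,G,T} → {A,C} (+0)
site 1, node BF: B={T} ∪ F={A} → {A,T} (+1)
site 1, node HI: H={T} ∪ I={A} → {A,T} (+1)
site 1, node HIZ: HI={A,T} ∩ Z={T} → {T} (+0)
site 1, node HIJZ: HIZ={T} ∪ J={C} → {C,T} (+1)
site 1, node BFHIJZ: BF={A,T} ∩ HIJZ={C,T} → {T} (+0)
site 2, node BF: B={G} ∪ F={A} → {A,G} (+1)
site 2, node HI: H={G} ∪ I={T} → {G,T} (+1)
site 2, node HIZ: HI={G,T} ∪ Z={C} → {C,G,T} (+1)
site 2, node HIJZ: HIZ={C,G,T} ∪ J={A} → {A,C,G,T} (+1)
site 2, node BFHIJZ: BF={A,G} ∩ HIJZ={A,C,G,T} → {A,G} (+0)
site 3, node BF: B={T} ∪ F={A} → {A,T} (+1)
site 3, node HI: H={T} ∩ I={T} → {T} (+0)
site 3, node HIZ: HI={T} ∪ Z={A} → {A,T} (+1)
site 3, node HIJZ: HIZ={A,T} ∩ J={A} → {A} (+0)
site 3, node BFHIJZ: BF={A,T} ∩ HIJZ={A} → {A} (+0)
site 4, node BF: B={C} ∩ F={C} → {C} (+0)
site 4, node HI: H={G} ∪ I={A} → {A,G} (+1)
site 4, node HIZ: HI={A,G} ∪ Z={C} → {A,C,G} (+1)
site 4, node HIJZ: HIZ={A,C,G} ∩ J={G} → {G} (+0)
site 4, node BFHIJZ: BF={C} ∪ HIJZ={G} → {C,G} (+1)
site 5, node BF: B={C} ∪ F={G} → {C,G} (+1)
site 5, node HI: H={C} ∩ I={C} → {C} (+0)
site 5, node HIZ: HI={C} ∪ Z={A} → {A,C} (+1)
site 5, node HIJZ: HIZ={A,C} ∪ J={T} → {A,C,T} (+1)
site 5, node BFHIJZ: BF={C,G} ∩ HIJZ={A,C,T} → {C} (+0)
per-site changes: [4, 3, 4, 2, 3, 3]; total = 19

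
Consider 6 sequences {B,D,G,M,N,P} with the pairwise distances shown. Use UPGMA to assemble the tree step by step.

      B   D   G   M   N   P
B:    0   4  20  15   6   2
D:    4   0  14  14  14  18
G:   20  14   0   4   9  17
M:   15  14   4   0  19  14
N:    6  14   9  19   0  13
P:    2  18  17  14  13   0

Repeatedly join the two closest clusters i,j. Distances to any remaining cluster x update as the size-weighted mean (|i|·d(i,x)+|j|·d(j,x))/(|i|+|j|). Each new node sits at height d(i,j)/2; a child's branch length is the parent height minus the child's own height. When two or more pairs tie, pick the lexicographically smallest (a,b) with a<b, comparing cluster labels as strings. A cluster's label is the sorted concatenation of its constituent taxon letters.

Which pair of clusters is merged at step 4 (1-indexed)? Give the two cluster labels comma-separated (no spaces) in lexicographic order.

BNP,D

1. join B+P (d=2) ⇒ BP; edges |B|=1, |P|=1
  updated: d(BP,D)=11, d(BP,G)=37/2, d(BP,M)=29/2, d(BP,N)=19/2
2. join G+M (d=4) ⇒ GM; edges |G|=2, |M|=2
  updated: d(BP,GM)=33/2, d(D,GM)=14, d(GM,N)=14
3. join BP+N (d=19/2) ⇒ BNP; edges |BP|=15/4, |N|=19/4
  updated: d(BNP,D)=12, d(BNP,GM)=47/3
4. join BNP+D (d=12) ⇒ BDNP; edges |BNP|=5/4, |D|=6
  updated: d(BDNP,GM)=61/4
5. join BDNP+GM (d=61/4) ⇒ BDGMNP; edges |BDNP|=13/8, |GM|=45/8
final tree: ((((B:1,P:1):15/4,N:19/4):5/4,D:6):13/8,(G:2,M:2):45/8)
total length: 29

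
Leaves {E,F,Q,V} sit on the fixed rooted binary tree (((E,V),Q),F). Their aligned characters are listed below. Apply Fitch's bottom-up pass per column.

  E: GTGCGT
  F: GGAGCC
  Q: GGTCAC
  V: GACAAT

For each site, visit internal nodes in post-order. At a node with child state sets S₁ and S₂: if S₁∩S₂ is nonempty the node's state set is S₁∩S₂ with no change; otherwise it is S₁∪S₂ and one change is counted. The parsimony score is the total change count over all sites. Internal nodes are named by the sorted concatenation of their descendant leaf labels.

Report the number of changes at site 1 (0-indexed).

EV@0: {G} ∩ {G} = {G} (intersection, +0)
EQV@0: {G} ∩ {G} = {G} (intersection, +0)
EFQV@0: {G} ∩ {G} = {G} (intersection, +0)
EV@1: {T} ∪ {A} = {A,T} (union, +1)
EQV@1: {A,T} ∪ {G} = {A,G,T} (union, +1)
EFQV@1: {A,G,T} ∩ {G} = {G} (intersection, +0)
EV@2: {G} ∪ {C} = {C,G} (union, +1)
EQV@2: {C,G} ∪ {T} = {C,G,T} (union, +1)
EFQV@2: {C,G,T} ∪ {A} = {A,C,G,T} (union, +1)
EV@3: {C} ∪ {A} = {A,C} (union, +1)
EQV@3: {A,C} ∩ {C} = {C} (intersection, +0)
EFQV@3: {C} ∪ {G} = {C,G} (union, +1)
EV@4: {G} ∪ {A} = {A,G} (union, +1)
EQV@4: {A,G} ∩ {A} = {A} (intersection, +0)
EFQV@4: {A} ∪ {C} = {A,C} (union, +1)
EV@5: {T} ∩ {T} = {T} (intersection, +0)
EQV@5: {T} ∪ {C} = {C,T} (union, +1)
EFQV@5: {C,T} ∩ {C} = {C} (intersection, +0)
per-site changes: [0, 2, 3, 2, 2, 1]; total = 10

2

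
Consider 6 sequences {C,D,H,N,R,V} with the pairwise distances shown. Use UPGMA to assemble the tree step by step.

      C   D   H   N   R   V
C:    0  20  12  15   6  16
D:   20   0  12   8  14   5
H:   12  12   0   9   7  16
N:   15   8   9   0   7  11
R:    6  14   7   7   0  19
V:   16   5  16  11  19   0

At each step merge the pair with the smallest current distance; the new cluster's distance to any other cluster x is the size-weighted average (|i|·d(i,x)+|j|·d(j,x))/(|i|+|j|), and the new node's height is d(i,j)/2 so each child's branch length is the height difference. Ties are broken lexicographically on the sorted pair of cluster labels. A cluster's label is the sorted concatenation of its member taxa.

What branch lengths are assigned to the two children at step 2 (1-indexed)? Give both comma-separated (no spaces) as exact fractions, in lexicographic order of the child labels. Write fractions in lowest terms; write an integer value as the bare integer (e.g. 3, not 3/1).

step 1: merge (D,V) at d=5; branch lengths D→5/2, V→5/2; new cluster DV
  updated: d(C,DV)=18, d(DV,H)=14, d(DV,N)=19/2, d(DV,R)=33/2
step 2: merge (C,R) at d=6; branch lengths C→3, R→3; new cluster CR
  updated: d(CR,DV)=69/4, d(CR,H)=19/2, d(CR,N)=11
step 3: merge (H,N) at d=9; branch lengths H→9/2, N→9/2; new cluster HN
  updated: d(CR,HN)=41/4, d(DV,HN)=47/4
step 4: merge (CR,HN) at d=41/4; branch lengths CR→17/8, HN→5/8; new cluster CHNR
  updated: d(CHNR,DV)=29/2
step 5: merge (CHNR,DV) at d=29/2; branch lengths CHNR→17/8, DV→19/4; new cluster CDHNRV
final tree: (((C:3,R:3):17/8,(H:9/2,N:9/2):5/8):17/8,(D:5/2,V:5/2):19/4)
total length: 237/8

3,3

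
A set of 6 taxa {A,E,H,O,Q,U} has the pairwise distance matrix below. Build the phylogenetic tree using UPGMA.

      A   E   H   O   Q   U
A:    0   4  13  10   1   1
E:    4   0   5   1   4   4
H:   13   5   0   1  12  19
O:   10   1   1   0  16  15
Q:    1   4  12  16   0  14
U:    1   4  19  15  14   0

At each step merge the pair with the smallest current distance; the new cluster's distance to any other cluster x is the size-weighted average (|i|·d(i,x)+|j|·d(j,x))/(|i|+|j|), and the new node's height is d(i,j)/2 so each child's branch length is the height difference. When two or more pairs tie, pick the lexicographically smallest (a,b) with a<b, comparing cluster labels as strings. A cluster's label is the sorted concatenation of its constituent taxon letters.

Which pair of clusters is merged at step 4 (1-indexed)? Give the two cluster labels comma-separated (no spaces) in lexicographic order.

step 1: merge (A,Q) at d=1; branch lengths A→1/2, Q→1/2; new cluster AQ
  updated: d(AQ,E)=4, d(AQ,H)=25/2, d(AQ,O)=13, d(AQ,U)=15/2
step 2: merge (E,O) at d=1; branch lengths E→1/2, O→1/2; new cluster EO
  updated: d(AQ,EO)=17/2, d(EO,H)=3, d(EO,U)=19/2
step 3: merge (EO,H) at d=3; branch lengths EO→1, H→3/2; new cluster EHO
  updated: d(AQ,EHO)=59/6, d(EHO,U)=38/3
step 4: merge (AQ,U) at d=15/2; branch lengths AQ→13/4, U→15/4; new cluster AQU
  updated: d(AQU,EHO)=97/9
step 5: merge (AQU,EHO) at d=97/9; branch lengths AQU→59/36, EHO→35/9; new cluster AEHOQU
final tree: (((A:1/2,Q:1/2):13/4,U:15/4):59/36,((E:1/2,O:1/2):1,H:3/2):35/9)
total length: 613/36

AQ,U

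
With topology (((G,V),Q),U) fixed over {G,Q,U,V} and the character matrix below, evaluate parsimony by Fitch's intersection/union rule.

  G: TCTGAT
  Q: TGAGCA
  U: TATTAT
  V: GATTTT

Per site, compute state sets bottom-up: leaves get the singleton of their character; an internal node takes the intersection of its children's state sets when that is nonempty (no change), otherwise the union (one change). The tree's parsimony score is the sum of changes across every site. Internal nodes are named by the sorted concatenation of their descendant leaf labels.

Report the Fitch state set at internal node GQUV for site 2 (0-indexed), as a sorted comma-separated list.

site 0, node GV: G={T} ∪ V={G} → {G,T} (+1)
site 0, node GQV: GV={G,T} ∩ Q={T} → {T} (+0)
site 0, node GQUV: GQV={T} ∩ U={T} → {T} (+0)
site 1, node GV: G={C} ∪ V={A} → {A,C} (+1)
site 1, node GQV: GV={A,C} ∪ Q={G} → {A,C,G} (+1)
site 1, node GQUV: GQV={A,C,G} ∩ U={A} → {A} (+0)
site 2, node GV: G={T} ∩ V={T} → {T} (+0)
site 2, node GQV: GV={T} ∪ Q={A} → {A,T} (+1)
site 2, node GQUV: GQV={A,T} ∩ U={T} → {T} (+0)
site 3, node GV: G={G} ∪ V={T} → {G,T} (+1)
site 3, node GQV: GV={G,T} ∩ Q={G} → {G} (+0)
site 3, node GQUV: GQV={G} ∪ U={T} → {G,T} (+1)
site 4, node GV: G={A} ∪ V={T} → {A,T} (+1)
site 4, node GQV: GV={A,T} ∪ Q={C} → {A,C,T} (+1)
site 4, node GQUV: GQV={A,C,T} ∩ U={A} → {A} (+0)
site 5, node GV: G={T} ∩ V={T} → {T} (+0)
site 5, node GQV: GV={T} ∪ Q={A} → {A,T} (+1)
site 5, node GQUV: GQV={A,T} ∩ U={T} → {T} (+0)
per-site changes: [1, 2, 1, 2, 2, 1]; total = 9

T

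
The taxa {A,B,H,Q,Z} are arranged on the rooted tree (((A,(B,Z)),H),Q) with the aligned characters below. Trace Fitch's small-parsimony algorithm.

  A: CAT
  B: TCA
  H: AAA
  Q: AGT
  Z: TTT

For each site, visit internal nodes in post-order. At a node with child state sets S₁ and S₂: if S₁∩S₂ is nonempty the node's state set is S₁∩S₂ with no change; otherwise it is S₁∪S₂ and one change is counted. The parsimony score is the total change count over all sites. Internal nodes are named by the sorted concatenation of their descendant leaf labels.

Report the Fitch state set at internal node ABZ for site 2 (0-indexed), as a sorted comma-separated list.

T

site 0, node BZ: B={T} ∩ Z={T} → {T} (+0)
site 0, node ABZ: A={C} ∪ BZ={T} → {C,T} (+1)
site 0, node ABHZ: ABZ={C,T} ∪ H={A} → {A,C,T} (+1)
site 0, node ABHQZ: ABHZ={A,C,T} ∩ Q={A} → {A} (+0)
site 1, node BZ: B={C} ∪ Z={T} → {C,T} (+1)
site 1, node ABZ: A={A} ∪ BZ={C,T} → {A,C,T} (+1)
site 1, node ABHZ: ABZ={A,C,T} ∩ H={A} → {A} (+0)
site 1, node ABHQZ: ABHZ={A} ∪ Q={G} → {A,G} (+1)
site 2, node BZ: B={A} ∪ Z={T} → {A,T} (+1)
site 2, node ABZ: A={T} ∩ BZ={A,T} → {T} (+0)
site 2, node ABHZ: ABZ={T} ∪ H={A} → {A,T} (+1)
site 2, node ABHQZ: ABHZ={A,T} ∩ Q={T} → {T} (+0)
per-site changes: [2, 3, 2]; total = 7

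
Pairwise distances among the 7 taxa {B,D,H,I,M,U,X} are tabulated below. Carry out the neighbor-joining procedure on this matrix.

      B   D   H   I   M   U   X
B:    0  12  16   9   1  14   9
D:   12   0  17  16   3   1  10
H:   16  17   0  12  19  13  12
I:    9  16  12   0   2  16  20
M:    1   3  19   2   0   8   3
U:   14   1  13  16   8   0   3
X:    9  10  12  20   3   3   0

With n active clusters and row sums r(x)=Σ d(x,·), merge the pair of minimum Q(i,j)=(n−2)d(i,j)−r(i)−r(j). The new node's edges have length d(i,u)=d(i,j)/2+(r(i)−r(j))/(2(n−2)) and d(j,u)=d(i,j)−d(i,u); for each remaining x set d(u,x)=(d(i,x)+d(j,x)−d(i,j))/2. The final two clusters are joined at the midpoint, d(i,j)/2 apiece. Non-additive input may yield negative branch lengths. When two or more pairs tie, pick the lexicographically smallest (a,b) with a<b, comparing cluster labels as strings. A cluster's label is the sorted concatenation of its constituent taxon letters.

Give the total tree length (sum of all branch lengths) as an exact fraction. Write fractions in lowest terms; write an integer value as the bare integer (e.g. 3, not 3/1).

443/16

iteration 1: select D,U (d=1, Q=-109); attach at lengths (9/10, 1/10); label the merged cluster DU
  updated: d(B,DU)=25/2, d(DU,H)=29/2, d(DU,I)=31/2, d(DU,M)=5, d(DU,X)=6
iteration 2: select H,I (d=12, Q=-84); attach at lengths (63/8, 33/8); label the merged cluster HI
  updated: d(B,HI)=13/2, d(DU,HI)=9, d(HI,M)=9/2, d(HI,X)=10
iteration 3: select DU,X (d=6, Q=-85/2); attach at lengths (15/4, 9/4); label the merged cluster DUX
  updated: d(B,DUX)=31/4, d(DUX,HI)=13/2, d(DUX,M)=1
iteration 4: select B,HI (d=13/2, Q=-79/4); attach at lengths (43/16, 61/16); label the merged cluster BHI
  updated: d(BHI,DUX)=31/8, d(BHI,M)=-1/2
iteration 5: select BHI,DUX (d=31/8, Q=-35/8); attach at lengths (19/16, 43/16); label the merged cluster BDHIUX
  updated: d(BDHIUX,M)=-27/16
iteration 6: select BDHIUX,M (d=-27/16); attach at lengths (-27/32, -27/32); label the merged cluster BDHIMUX
final tree: (((B:43/16,(H:63/8,I:33/8):61/16):19/16,((D:9/10,U:1/10):15/4,X:9/4):43/16):-27/32,M:-27/32)
total length: 443/16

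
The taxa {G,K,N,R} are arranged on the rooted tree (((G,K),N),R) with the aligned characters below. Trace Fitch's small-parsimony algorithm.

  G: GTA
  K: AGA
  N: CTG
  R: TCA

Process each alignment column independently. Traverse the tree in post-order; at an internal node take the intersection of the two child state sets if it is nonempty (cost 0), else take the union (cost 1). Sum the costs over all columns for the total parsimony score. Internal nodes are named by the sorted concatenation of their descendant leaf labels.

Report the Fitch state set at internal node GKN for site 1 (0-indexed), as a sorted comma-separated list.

T

[col 0] GK: children G:{G}, K:{A} ∪→ {A,G}; cost 1
[col 0] GKN: children GK:{A,G}, N:{C} ∪→ {A,C,G}; cost 1
[col 0] GKNR: children GKN:{A,C,G}, R:{T} ∪→ {A,C,G,T}; cost 1
[col 1] GK: children G:{T}, K:{G} ∪→ {G,T}; cost 1
[col 1] GKN: children GK:{G,T}, N:{T} ∩→ {T}; cost 0
[col 1] GKNR: children GKN:{T}, R:{C} ∪→ {C,T}; cost 1
[col 2] GK: children G:{A}, K:{A} ∩→ {A}; cost 0
[col 2] GKN: children GK:{A}, N:{G} ∪→ {A,G}; cost 1
[col 2] GKNR: children GKN:{A,G}, R:{A} ∩→ {A}; cost 0
per-site changes: [3, 2, 1]; total = 6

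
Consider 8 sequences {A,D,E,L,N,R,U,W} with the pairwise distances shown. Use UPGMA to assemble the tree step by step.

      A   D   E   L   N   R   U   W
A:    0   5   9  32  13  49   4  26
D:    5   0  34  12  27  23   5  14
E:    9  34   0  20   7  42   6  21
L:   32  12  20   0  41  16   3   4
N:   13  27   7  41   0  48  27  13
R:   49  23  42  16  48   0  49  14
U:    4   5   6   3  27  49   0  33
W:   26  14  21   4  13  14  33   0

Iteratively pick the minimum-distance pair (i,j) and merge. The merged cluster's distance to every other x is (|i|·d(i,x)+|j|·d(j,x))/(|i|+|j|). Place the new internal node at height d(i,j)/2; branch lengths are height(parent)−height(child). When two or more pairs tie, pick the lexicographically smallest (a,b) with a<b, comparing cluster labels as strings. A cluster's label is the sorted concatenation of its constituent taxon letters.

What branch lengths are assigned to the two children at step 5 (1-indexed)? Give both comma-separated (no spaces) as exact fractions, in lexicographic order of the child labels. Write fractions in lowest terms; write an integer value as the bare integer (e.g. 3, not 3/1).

7,7

iteration 1: select L,U (d=3); attach at lengths (3/2, 3/2); label the merged cluster LU
  updated: d(A,LU)=18, d(D,LU)=17/2, d(E,LU)=13, d(LU,N)=34, d(LU,R)=65/2, d(LU,W)=37/2
iteration 2: select A,D (d=5); attach at lengths (5/2, 5/2); label the merged cluster AD
  updated: d(AD,E)=43/2, d(AD,LU)=53/4, d(AD,N)=20, d(AD,R)=36, d(AD,W)=20
iteration 3: select E,N (d=7); attach at lengths (7/2, 7/2); label the merged cluster EN
  updated: d(AD,EN)=83/4, d(EN,LU)=47/2, d(EN,R)=45, d(EN,W)=17
iteration 4: select AD,LU (d=53/4); attach at lengths (33/8, 41/8); label the merged cluster ADLU
  updated: d(ADLU,EN)=177/8, d(ADLU,R)=137/4, d(ADLU,W)=77/4
iteration 5: select R,W (d=14); attach at lengths (7, 7); label the merged cluster RW
  updated: d(ADLU,RW)=107/4, d(EN,RW)=31
iteration 6: select ADLU,EN (d=177/8); attach at lengths (71/16, 121/16); label the merged cluster ADELNU
  updated: d(ADELNU,RW)=169/6
iteration 7: select ADELNU,RW (d=169/6); attach at lengths (145/48, 85/12); label the merged cluster ADELNRUW
final tree: ((((A:5/2,D:5/2):33/8,(L:3/2,U:3/2):41/8):71/16,(E:7/2,N:7/2):121/16):145/48,(R:7,W:7):85/12)
total length: 2897/48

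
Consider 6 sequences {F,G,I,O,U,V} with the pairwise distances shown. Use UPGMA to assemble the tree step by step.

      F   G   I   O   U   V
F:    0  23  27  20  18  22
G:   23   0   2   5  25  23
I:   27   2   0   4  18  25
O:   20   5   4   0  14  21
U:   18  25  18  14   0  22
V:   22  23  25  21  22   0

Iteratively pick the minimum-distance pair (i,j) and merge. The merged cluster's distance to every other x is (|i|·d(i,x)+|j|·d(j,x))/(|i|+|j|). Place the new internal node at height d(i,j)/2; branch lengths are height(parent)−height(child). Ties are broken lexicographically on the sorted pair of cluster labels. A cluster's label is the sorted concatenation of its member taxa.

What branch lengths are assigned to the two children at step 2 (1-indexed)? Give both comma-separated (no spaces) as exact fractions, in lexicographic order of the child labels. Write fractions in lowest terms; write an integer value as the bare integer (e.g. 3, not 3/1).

iteration 1: select G,I (d=2); attach at lengths (1, 1); label the merged cluster GI
  updated: d(F,GI)=25, d(GI,O)=9/2, d(GI,U)=43/2, d(GI,V)=24
iteration 2: select GI,O (d=9/2); attach at lengths (5/4, 9/4); label the merged cluster GIO
  updated: d(F,GIO)=70/3, d(GIO,U)=19, d(GIO,V)=23
iteration 3: select F,U (d=18); attach at lengths (9, 9); label the merged cluster FU
  updated: d(FU,GIO)=127/6, d(FU,V)=22
iteration 4: select FU,GIO (d=127/6); attach at lengths (19/12, 25/3); label the merged cluster FGIOU
  updated: d(FGIOU,V)=113/5
iteration 5: select FGIOU,V (d=113/5); attach at lengths (43/60, 113/10); label the merged cluster FGIOUV
final tree: (((F:9,U:9):19/12,((G:1,I:1):5/4,O:9/4):25/3):43/60,V:113/10)
total length: 1363/30

5/4,9/4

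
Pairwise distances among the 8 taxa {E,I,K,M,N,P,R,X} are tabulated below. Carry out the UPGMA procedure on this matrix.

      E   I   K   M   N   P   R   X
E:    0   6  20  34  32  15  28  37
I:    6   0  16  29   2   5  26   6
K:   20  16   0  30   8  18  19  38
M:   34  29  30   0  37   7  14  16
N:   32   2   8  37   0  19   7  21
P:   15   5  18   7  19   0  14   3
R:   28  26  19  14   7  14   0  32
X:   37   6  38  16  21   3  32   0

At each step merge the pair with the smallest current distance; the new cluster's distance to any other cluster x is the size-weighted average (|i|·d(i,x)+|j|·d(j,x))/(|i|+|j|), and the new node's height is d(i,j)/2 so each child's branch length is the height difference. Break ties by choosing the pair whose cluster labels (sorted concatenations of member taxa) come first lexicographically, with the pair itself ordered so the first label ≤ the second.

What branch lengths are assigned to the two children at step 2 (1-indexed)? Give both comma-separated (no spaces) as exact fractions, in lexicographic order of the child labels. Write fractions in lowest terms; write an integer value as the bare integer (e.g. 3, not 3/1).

3/2,3/2

iteration 1: select I,N (d=2); attach at lengths (1, 1); label the merged cluster IN
  updated: d(E,IN)=19, d(IN,K)=12, d(IN,M)=33, d(IN,P)=12, d(IN,R)=33/2, d(IN,X)=27/2
iteration 2: select P,X (d=3); attach at lengths (3/2, 3/2); label the merged cluster PX
  updated: d(E,PX)=26, d(IN,PX)=51/4, d(K,PX)=28, d(M,PX)=23/2, d(PX,R)=23
iteration 3: select M,PX (d=23/2); attach at lengths (23/4, 17/4); label the merged cluster MPX
  updated: d(E,MPX)=86/3, d(IN,MPX)=39/2, d(K,MPX)=86/3, d(MPX,R)=20
iteration 4: select IN,K (d=12); attach at lengths (5, 6); label the merged cluster IKN
  updated: d(E,IKN)=58/3, d(IKN,MPX)=203/9, d(IKN,R)=52/3
iteration 5: select IKN,R (d=52/3); attach at lengths (8/3, 26/3); label the merged cluster IKNR
  updated: d(E,IKNR)=43/2, d(IKNR,MPX)=263/12
iteration 6: select E,IKNR (d=43/2); attach at lengths (43/4, 25/12); label the merged cluster EIKNR
  updated: d(EIKNR,MPX)=349/15
iteration 7: select EIKNR,MPX (d=349/15); attach at lengths (53/60, 353/60); label the merged cluster EIKMNPRX
final tree: ((E:43/4,(((I:1,N:1):5,K:6):8/3,R:26/3):25/12):53/60,(M:23/4,(P:3/2,X:3/2):17/4):353/60)
total length: 854/15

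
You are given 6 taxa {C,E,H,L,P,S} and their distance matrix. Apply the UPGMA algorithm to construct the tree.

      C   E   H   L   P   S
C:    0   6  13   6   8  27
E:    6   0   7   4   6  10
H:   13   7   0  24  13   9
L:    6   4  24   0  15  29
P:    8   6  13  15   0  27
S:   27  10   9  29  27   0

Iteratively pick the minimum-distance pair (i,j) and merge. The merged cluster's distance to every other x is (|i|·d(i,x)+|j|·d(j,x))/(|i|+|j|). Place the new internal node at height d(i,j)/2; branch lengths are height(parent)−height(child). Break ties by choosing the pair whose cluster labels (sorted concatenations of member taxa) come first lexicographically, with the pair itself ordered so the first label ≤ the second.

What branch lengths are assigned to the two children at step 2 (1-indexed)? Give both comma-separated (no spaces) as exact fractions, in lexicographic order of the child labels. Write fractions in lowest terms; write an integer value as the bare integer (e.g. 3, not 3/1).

iteration 1: select E,L (d=4); attach at lengths (2, 2); label the merged cluster EL
  updated: d(C,EL)=6, d(EL,H)=31/2, d(EL,P)=21/2, d(EL,S)=39/2
iteration 2: select C,EL (d=6); attach at lengths (3, 1); label the merged cluster CEL
  updated: d(CEL,H)=44/3, d(CEL,P)=29/3, d(CEL,S)=22
iteration 3: select H,S (d=9); attach at lengths (9/2, 9/2); label the merged cluster HS
  updated: d(CEL,HS)=55/3, d(HS,P)=20
iteration 4: select CEL,P (d=29/3); attach at lengths (11/6, 29/6); label the merged cluster CELP
  updated: d(CELP,HS)=75/4
iteration 5: select CELP,HS (d=75/4); attach at lengths (109/24, 39/8); label the merged cluster CEHLPS
final tree: (((C:3,(E:2,L:2):1):11/6,P:29/6):109/24,(H:9/2,S:9/2):39/8)
total length: 397/12

3,1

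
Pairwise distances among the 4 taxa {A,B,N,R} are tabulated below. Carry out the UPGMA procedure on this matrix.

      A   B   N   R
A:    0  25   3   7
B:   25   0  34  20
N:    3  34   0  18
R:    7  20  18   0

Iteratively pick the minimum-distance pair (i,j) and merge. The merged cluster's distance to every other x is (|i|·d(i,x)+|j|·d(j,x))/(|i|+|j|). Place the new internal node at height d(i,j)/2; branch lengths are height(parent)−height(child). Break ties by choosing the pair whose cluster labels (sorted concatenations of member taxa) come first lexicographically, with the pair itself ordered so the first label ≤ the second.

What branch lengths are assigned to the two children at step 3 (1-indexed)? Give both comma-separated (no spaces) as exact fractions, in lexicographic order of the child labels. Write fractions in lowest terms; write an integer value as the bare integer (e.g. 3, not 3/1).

83/12,79/6

iteration 1: select A,N (d=3); attach at lengths (3/2, 3/2); label the merged cluster AN
  updated: d(AN,B)=59/2, d(AN,R)=25/2
iteration 2: select AN,R (d=25/2); attach at lengths (19/4, 25/4); label the merged cluster ANR
  updated: d(ANR,B)=79/3
iteration 3: select ANR,B (d=79/3); attach at lengths (83/12, 79/6); label the merged cluster ABNR
final tree: (((A:3/2,N:3/2):19/4,R:25/4):83/12,B:79/6)
total length: 409/12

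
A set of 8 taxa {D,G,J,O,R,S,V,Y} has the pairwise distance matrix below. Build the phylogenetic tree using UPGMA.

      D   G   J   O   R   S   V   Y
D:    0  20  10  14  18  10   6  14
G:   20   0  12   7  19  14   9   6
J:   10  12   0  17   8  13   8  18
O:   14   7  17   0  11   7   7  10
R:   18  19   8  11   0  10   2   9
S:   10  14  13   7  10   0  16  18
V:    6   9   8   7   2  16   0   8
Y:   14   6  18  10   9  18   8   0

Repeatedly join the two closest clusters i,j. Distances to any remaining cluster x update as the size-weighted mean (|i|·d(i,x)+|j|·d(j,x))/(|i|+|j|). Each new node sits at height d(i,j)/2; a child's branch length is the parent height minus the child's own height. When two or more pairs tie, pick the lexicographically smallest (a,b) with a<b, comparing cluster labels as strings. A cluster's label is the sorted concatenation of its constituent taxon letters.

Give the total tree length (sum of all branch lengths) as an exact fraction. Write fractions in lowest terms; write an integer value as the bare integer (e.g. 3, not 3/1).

1. join R+V (d=2) ⇒ RV; edges |R|=1, |V|=1
  updated: d(D,RV)=12, d(G,RV)=14, d(J,RV)=8, d(O,RV)=9, d(RV,S)=13, d(RV,Y)=17/2
2. join G+Y (d=6) ⇒ GY; edges |G|=3, |Y|=3
  updated: d(D,GY)=17, d(GY,J)=15, d(GY,O)=17/2, d(GY,RV)=45/4, d(GY,S)=16
3. join O+S (d=7) ⇒ OS; edges |O|=7/2, |S|=7/2
  updated: d(D,OS)=12, d(GY,OS)=49/4, d(J,OS)=15, d(OS,RV)=11
4. join J+RV (d=8) ⇒ JRV; edges |J|=4, |RV|=3
  updated: d(D,JRV)=34/3, d(GY,JRV)=25/2, d(JRV,OS)=37/3
5. join D+JRV (d=34/3) ⇒ DJRV; edges |D|=17/3, |JRV|=5/3
  updated: d(DJRV,GY)=109/8, d(DJRV,OS)=49/4
6. join DJRV+OS (d=49/4) ⇒ DJORSV; edges |DJRV|=11/24, |OS|=21/8
  updated: d(DJORSV,GY)=79/6
7. join DJORSV+GY (d=79/6) ⇒ DGJORSVY; edges |DJORSV|=11/24, |GY|=43/12
final tree: (((D:17/3,(J:4,(R:1,V:1):3):5/3):11/24,(O:7/2,S:7/2):21/8):11/24,(G:3,Y:3):43/12)
total length: 875/24

875/24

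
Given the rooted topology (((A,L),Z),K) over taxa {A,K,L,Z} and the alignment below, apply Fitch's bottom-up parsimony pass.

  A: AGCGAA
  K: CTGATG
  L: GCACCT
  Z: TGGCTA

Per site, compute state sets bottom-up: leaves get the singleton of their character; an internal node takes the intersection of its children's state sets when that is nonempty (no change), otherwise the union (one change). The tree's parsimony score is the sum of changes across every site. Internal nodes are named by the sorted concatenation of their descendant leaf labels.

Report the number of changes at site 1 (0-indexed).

2

AL@0: {A} ∪ {G} = {A,G} (union, +1)
ALZ@0: {A,G} ∪ {T} = {A,G,T} (union, +1)
AKLZ@0: {A,G,T} ∪ {C} = {A,C,G,T} (union, +1)
AL@1: {G} ∪ {C} = {C,G} (union, +1)
ALZ@1: {C,G} ∩ {G} = {G} (intersection, +0)
AKLZ@1: {G} ∪ {T} = {G,T} (union, +1)
AL@2: {C} ∪ {A} = {A,C} (union, +1)
ALZ@2: {A,C} ∪ {G} = {A,C,G} (union, +1)
AKLZ@2: {A,C,G} ∩ {G} = {G} (intersection, +0)
AL@3: {G} ∪ {C} = {C,G} (union, +1)
ALZ@3: {C,G} ∩ {C} = {C} (intersection, +0)
AKLZ@3: {C} ∪ {A} = {A,C} (union, +1)
AL@4: {A} ∪ {C} = {A,C} (union, +1)
ALZ@4: {A,C} ∪ {T} = {A,C,T} (union, +1)
AKLZ@4: {A,C,T} ∩ {T} = {T} (intersection, +0)
AL@5: {A} ∪ {T} = {A,T} (union, +1)
ALZ@5: {A,T} ∩ {A} = {A} (intersection, +0)
AKLZ@5: {A} ∪ {G} = {A,G} (union, +1)
per-site changes: [3, 2, 2, 2, 2, 2]; total = 13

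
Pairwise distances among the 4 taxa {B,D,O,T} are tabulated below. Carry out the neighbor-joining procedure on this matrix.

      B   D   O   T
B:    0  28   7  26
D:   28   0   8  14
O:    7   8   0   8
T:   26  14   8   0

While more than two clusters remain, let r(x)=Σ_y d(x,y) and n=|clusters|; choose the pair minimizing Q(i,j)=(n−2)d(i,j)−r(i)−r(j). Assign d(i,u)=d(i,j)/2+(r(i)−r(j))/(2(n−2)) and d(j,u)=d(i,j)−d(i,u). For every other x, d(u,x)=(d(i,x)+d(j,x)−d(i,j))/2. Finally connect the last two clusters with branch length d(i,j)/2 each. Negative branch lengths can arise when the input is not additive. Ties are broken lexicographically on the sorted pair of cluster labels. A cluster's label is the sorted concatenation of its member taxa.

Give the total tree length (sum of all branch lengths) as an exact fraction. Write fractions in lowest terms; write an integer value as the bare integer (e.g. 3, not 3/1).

1. join B+O (d=7, Q=-70) ⇒ BO; edges |B|=13, |O|=-6
  updated: d(BO,D)=29/2, d(BO,T)=27/2
2. join BO+D (d=29/2, Q=-42) ⇒ BDO; edges |BO|=7, |D|=15/2
  updated: d(BDO,T)=13/2
3. join BDO+T (d=13/2) ⇒ BDOT; edges |BDO|=13/4, |T|=13/4
final tree: (((B:13,O:-6):7,D:15/2):13/4,T:13/4)
total length: 28

28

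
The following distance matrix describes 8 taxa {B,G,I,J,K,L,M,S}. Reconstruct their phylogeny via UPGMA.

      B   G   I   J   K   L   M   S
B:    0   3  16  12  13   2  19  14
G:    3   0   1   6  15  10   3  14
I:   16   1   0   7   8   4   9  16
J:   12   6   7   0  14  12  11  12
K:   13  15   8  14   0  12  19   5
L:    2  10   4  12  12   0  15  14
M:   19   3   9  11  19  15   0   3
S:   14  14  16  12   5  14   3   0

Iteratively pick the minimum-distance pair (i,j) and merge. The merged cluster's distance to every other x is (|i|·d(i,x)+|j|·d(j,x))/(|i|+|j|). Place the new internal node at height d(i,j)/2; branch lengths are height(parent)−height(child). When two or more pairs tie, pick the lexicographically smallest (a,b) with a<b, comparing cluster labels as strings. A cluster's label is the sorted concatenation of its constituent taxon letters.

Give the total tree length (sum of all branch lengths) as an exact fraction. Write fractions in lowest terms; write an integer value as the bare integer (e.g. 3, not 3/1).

148/5

iteration 1: select G,I (d=1); attach at lengths (1/2, 1/2); label the merged cluster GI
  updated: d(B,GI)=19/2, d(GI,J)=13/2, d(GI,K)=23/2, d(GI,L)=7, d(GI,M)=6, d(GI,S)=15
iteration 2: select B,L (d=2); attach at lengths (1, 1); label the merged cluster BL
  updated: d(BL,GI)=33/4, d(BL,J)=12, d(BL,K)=25/2, d(BL,M)=17, d(BL,S)=14
iteration 3: select M,S (d=3); attach at lengths (3/2, 3/2); label the merged cluster MS
  updated: d(BL,MS)=31/2, d(GI,MS)=21/2, d(J,MS)=23/2, d(K,MS)=12
iteration 4: select GI,J (d=13/2); attach at lengths (11/4, 13/4); label the merged cluster GIJ
  updated: d(BL,GIJ)=19/2, d(GIJ,K)=37/3, d(GIJ,MS)=65/6
iteration 5: select BL,GIJ (d=19/2); attach at lengths (15/4, 3/2); label the merged cluster BGIJL
  updated: d(BGIJL,K)=62/5, d(BGIJL,MS)=127/10
iteration 6: select K,MS (d=12); attach at lengths (6, 9/2); label the merged cluster KMS
  updated: d(BGIJL,KMS)=63/5
iteration 7: select BGIJL,KMS (d=63/5); attach at lengths (31/20, 3/10); label the merged cluster BGIJKLMS
final tree: (((B:1,L:1):15/4,((G:1/2,I:1/2):11/4,J:13/4):3/2):31/20,(K:6,(M:3/2,S:3/2):9/2):3/10)
total length: 148/5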